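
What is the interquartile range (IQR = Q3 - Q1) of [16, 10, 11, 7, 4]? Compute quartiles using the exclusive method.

8

Step 1: Sort the data: [4, 7, 10, 11, 16]
Step 2: n = 5
Step 3: Using the exclusive quartile method:
  Q1 = 5.5
  Q2 (median) = 10
  Q3 = 13.5
  IQR = Q3 - Q1 = 13.5 - 5.5 = 8
Step 4: IQR = 8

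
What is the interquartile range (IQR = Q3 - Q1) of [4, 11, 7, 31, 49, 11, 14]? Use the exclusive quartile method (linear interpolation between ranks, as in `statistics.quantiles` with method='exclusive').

24

Step 1: Sort the data: [4, 7, 11, 11, 14, 31, 49]
Step 2: n = 7
Step 3: Using the exclusive quartile method:
  Q1 = 7
  Q2 (median) = 11
  Q3 = 31
  IQR = Q3 - Q1 = 31 - 7 = 24
Step 4: IQR = 24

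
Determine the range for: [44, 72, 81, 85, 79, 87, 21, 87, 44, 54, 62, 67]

66

Step 1: Identify the maximum value: max = 87
Step 2: Identify the minimum value: min = 21
Step 3: Range = max - min = 87 - 21 = 66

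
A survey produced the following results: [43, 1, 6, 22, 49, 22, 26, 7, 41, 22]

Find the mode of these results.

22

Step 1: Count the frequency of each value:
  1: appears 1 time(s)
  6: appears 1 time(s)
  7: appears 1 time(s)
  22: appears 3 time(s)
  26: appears 1 time(s)
  41: appears 1 time(s)
  43: appears 1 time(s)
  49: appears 1 time(s)
Step 2: The value 22 appears most frequently (3 times).
Step 3: Mode = 22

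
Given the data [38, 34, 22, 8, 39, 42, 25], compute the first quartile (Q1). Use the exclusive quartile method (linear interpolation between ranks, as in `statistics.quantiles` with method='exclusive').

22

Step 1: Sort the data: [8, 22, 25, 34, 38, 39, 42]
Step 2: n = 7
Step 3: Using the exclusive quartile method:
  Q1 = 22
  Q2 (median) = 34
  Q3 = 39
  IQR = Q3 - Q1 = 39 - 22 = 17
Step 4: Q1 = 22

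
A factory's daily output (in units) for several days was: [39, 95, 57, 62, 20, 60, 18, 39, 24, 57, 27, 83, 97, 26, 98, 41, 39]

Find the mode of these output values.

39

Step 1: Count the frequency of each value:
  18: appears 1 time(s)
  20: appears 1 time(s)
  24: appears 1 time(s)
  26: appears 1 time(s)
  27: appears 1 time(s)
  39: appears 3 time(s)
  41: appears 1 time(s)
  57: appears 2 time(s)
  60: appears 1 time(s)
  62: appears 1 time(s)
  83: appears 1 time(s)
  95: appears 1 time(s)
  97: appears 1 time(s)
  98: appears 1 time(s)
Step 2: The value 39 appears most frequently (3 times).
Step 3: Mode = 39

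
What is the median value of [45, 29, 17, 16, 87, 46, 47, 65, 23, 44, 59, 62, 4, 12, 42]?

44

Step 1: Sort the data in ascending order: [4, 12, 16, 17, 23, 29, 42, 44, 45, 46, 47, 59, 62, 65, 87]
Step 2: The number of values is n = 15.
Step 3: Since n is odd, the median is the middle value at position 8: 44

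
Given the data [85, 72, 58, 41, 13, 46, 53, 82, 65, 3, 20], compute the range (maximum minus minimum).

82

Step 1: Identify the maximum value: max = 85
Step 2: Identify the minimum value: min = 3
Step 3: Range = max - min = 85 - 3 = 82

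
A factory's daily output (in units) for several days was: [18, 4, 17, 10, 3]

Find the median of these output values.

10

Step 1: Sort the data in ascending order: [3, 4, 10, 17, 18]
Step 2: The number of values is n = 5.
Step 3: Since n is odd, the median is the middle value at position 3: 10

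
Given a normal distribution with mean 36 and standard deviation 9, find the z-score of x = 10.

-2.8889

Step 1: Recall the z-score formula: z = (x - mu) / sigma
Step 2: Substitute values: z = (10 - 36) / 9
Step 3: z = -26 / 9 = -2.8889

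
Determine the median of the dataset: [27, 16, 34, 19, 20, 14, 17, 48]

19.5

Step 1: Sort the data in ascending order: [14, 16, 17, 19, 20, 27, 34, 48]
Step 2: The number of values is n = 8.
Step 3: Since n is even, the median is the average of positions 4 and 5:
  Median = (19 + 20) / 2 = 19.5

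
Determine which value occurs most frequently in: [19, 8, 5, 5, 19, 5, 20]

5

Step 1: Count the frequency of each value:
  5: appears 3 time(s)
  8: appears 1 time(s)
  19: appears 2 time(s)
  20: appears 1 time(s)
Step 2: The value 5 appears most frequently (3 times).
Step 3: Mode = 5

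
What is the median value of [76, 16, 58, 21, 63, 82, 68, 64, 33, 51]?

60.5

Step 1: Sort the data in ascending order: [16, 21, 33, 51, 58, 63, 64, 68, 76, 82]
Step 2: The number of values is n = 10.
Step 3: Since n is even, the median is the average of positions 5 and 6:
  Median = (58 + 63) / 2 = 60.5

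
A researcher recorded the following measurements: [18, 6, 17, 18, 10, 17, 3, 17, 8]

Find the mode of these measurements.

17

Step 1: Count the frequency of each value:
  3: appears 1 time(s)
  6: appears 1 time(s)
  8: appears 1 time(s)
  10: appears 1 time(s)
  17: appears 3 time(s)
  18: appears 2 time(s)
Step 2: The value 17 appears most frequently (3 times).
Step 3: Mode = 17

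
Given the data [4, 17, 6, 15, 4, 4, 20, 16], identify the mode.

4

Step 1: Count the frequency of each value:
  4: appears 3 time(s)
  6: appears 1 time(s)
  15: appears 1 time(s)
  16: appears 1 time(s)
  17: appears 1 time(s)
  20: appears 1 time(s)
Step 2: The value 4 appears most frequently (3 times).
Step 3: Mode = 4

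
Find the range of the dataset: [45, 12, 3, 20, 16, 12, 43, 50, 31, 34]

47

Step 1: Identify the maximum value: max = 50
Step 2: Identify the minimum value: min = 3
Step 3: Range = max - min = 50 - 3 = 47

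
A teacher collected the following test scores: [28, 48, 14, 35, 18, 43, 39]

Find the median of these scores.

35

Step 1: Sort the data in ascending order: [14, 18, 28, 35, 39, 43, 48]
Step 2: The number of values is n = 7.
Step 3: Since n is odd, the median is the middle value at position 4: 35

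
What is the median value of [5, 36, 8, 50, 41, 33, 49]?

36

Step 1: Sort the data in ascending order: [5, 8, 33, 36, 41, 49, 50]
Step 2: The number of values is n = 7.
Step 3: Since n is odd, the median is the middle value at position 4: 36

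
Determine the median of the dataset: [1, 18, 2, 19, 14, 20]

16

Step 1: Sort the data in ascending order: [1, 2, 14, 18, 19, 20]
Step 2: The number of values is n = 6.
Step 3: Since n is even, the median is the average of positions 3 and 4:
  Median = (14 + 18) / 2 = 16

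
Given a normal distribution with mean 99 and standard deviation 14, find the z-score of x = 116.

1.2143

Step 1: Recall the z-score formula: z = (x - mu) / sigma
Step 2: Substitute values: z = (116 - 99) / 14
Step 3: z = 17 / 14 = 1.2143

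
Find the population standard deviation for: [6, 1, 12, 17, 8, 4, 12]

5.0669

Step 1: Compute the mean: 8.5714
Step 2: Sum of squared deviations from the mean: 179.7143
Step 3: Population variance = 179.7143 / 7 = 25.6735
Step 4: Standard deviation = sqrt(25.6735) = 5.0669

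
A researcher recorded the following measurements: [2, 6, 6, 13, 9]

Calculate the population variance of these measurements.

13.36

Step 1: Compute the mean: (2 + 6 + 6 + 13 + 9) / 5 = 7.2
Step 2: Compute squared deviations from the mean:
  (2 - 7.2)^2 = 27.04
  (6 - 7.2)^2 = 1.44
  (6 - 7.2)^2 = 1.44
  (13 - 7.2)^2 = 33.64
  (9 - 7.2)^2 = 3.24
Step 3: Sum of squared deviations = 66.8
Step 4: Population variance = 66.8 / 5 = 13.36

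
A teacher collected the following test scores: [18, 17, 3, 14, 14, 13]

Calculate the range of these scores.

15

Step 1: Identify the maximum value: max = 18
Step 2: Identify the minimum value: min = 3
Step 3: Range = max - min = 18 - 3 = 15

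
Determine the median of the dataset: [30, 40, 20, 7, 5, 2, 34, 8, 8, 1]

8

Step 1: Sort the data in ascending order: [1, 2, 5, 7, 8, 8, 20, 30, 34, 40]
Step 2: The number of values is n = 10.
Step 3: Since n is even, the median is the average of positions 5 and 6:
  Median = (8 + 8) / 2 = 8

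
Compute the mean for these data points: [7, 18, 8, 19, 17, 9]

13

Step 1: Sum all values: 7 + 18 + 8 + 19 + 17 + 9 = 78
Step 2: Count the number of values: n = 6
Step 3: Mean = sum / n = 78 / 6 = 13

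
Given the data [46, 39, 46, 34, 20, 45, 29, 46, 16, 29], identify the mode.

46

Step 1: Count the frequency of each value:
  16: appears 1 time(s)
  20: appears 1 time(s)
  29: appears 2 time(s)
  34: appears 1 time(s)
  39: appears 1 time(s)
  45: appears 1 time(s)
  46: appears 3 time(s)
Step 2: The value 46 appears most frequently (3 times).
Step 3: Mode = 46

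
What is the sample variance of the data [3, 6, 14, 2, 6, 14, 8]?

23.2857

Step 1: Compute the mean: (3 + 6 + 14 + 2 + 6 + 14 + 8) / 7 = 7.5714
Step 2: Compute squared deviations from the mean:
  (3 - 7.5714)^2 = 20.898
  (6 - 7.5714)^2 = 2.4694
  (14 - 7.5714)^2 = 41.3265
  (2 - 7.5714)^2 = 31.0408
  (6 - 7.5714)^2 = 2.4694
  (14 - 7.5714)^2 = 41.3265
  (8 - 7.5714)^2 = 0.1837
Step 3: Sum of squared deviations = 139.7143
Step 4: Sample variance = 139.7143 / 6 = 23.2857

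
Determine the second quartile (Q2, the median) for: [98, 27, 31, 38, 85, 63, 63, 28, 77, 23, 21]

38

Step 1: Sort the data: [21, 23, 27, 28, 31, 38, 63, 63, 77, 85, 98]
Step 2: n = 11
Step 3: Q2 is the median. Since n is odd, it is the middle value at position 6: 38
Step 4: Q2 = 38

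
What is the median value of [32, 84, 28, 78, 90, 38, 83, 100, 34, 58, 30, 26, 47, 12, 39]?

39

Step 1: Sort the data in ascending order: [12, 26, 28, 30, 32, 34, 38, 39, 47, 58, 78, 83, 84, 90, 100]
Step 2: The number of values is n = 15.
Step 3: Since n is odd, the median is the middle value at position 8: 39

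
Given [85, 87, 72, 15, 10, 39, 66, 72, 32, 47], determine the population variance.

703.45

Step 1: Compute the mean: (85 + 87 + 72 + 15 + 10 + 39 + 66 + 72 + 32 + 47) / 10 = 52.5
Step 2: Compute squared deviations from the mean:
  (85 - 52.5)^2 = 1056.25
  (87 - 52.5)^2 = 1190.25
  (72 - 52.5)^2 = 380.25
  (15 - 52.5)^2 = 1406.25
  (10 - 52.5)^2 = 1806.25
  (39 - 52.5)^2 = 182.25
  (66 - 52.5)^2 = 182.25
  (72 - 52.5)^2 = 380.25
  (32 - 52.5)^2 = 420.25
  (47 - 52.5)^2 = 30.25
Step 3: Sum of squared deviations = 7034.5
Step 4: Population variance = 7034.5 / 10 = 703.45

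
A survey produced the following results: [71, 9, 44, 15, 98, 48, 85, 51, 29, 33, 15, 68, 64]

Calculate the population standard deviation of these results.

26.8346

Step 1: Compute the mean: 48.4615
Step 2: Sum of squared deviations from the mean: 9361.2308
Step 3: Population variance = 9361.2308 / 13 = 720.0947
Step 4: Standard deviation = sqrt(720.0947) = 26.8346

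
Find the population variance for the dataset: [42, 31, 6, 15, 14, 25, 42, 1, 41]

224.5432

Step 1: Compute the mean: (42 + 31 + 6 + 15 + 14 + 25 + 42 + 1 + 41) / 9 = 24.1111
Step 2: Compute squared deviations from the mean:
  (42 - 24.1111)^2 = 320.0123
  (31 - 24.1111)^2 = 47.4568
  (6 - 24.1111)^2 = 328.0123
  (15 - 24.1111)^2 = 83.0123
  (14 - 24.1111)^2 = 102.2346
  (25 - 24.1111)^2 = 0.7901
  (42 - 24.1111)^2 = 320.0123
  (1 - 24.1111)^2 = 534.1235
  (41 - 24.1111)^2 = 285.2346
Step 3: Sum of squared deviations = 2020.8889
Step 4: Population variance = 2020.8889 / 9 = 224.5432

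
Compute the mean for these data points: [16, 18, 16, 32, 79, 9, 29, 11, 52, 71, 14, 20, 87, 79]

38.0714

Step 1: Sum all values: 16 + 18 + 16 + 32 + 79 + 9 + 29 + 11 + 52 + 71 + 14 + 20 + 87 + 79 = 533
Step 2: Count the number of values: n = 14
Step 3: Mean = sum / n = 533 / 14 = 38.0714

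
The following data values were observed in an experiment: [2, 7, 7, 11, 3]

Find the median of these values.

7

Step 1: Sort the data in ascending order: [2, 3, 7, 7, 11]
Step 2: The number of values is n = 5.
Step 3: Since n is odd, the median is the middle value at position 3: 7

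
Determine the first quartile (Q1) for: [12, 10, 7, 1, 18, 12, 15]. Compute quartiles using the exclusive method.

7

Step 1: Sort the data: [1, 7, 10, 12, 12, 15, 18]
Step 2: n = 7
Step 3: Using the exclusive quartile method:
  Q1 = 7
  Q2 (median) = 12
  Q3 = 15
  IQR = Q3 - Q1 = 15 - 7 = 8
Step 4: Q1 = 7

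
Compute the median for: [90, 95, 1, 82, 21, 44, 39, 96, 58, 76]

67

Step 1: Sort the data in ascending order: [1, 21, 39, 44, 58, 76, 82, 90, 95, 96]
Step 2: The number of values is n = 10.
Step 3: Since n is even, the median is the average of positions 5 and 6:
  Median = (58 + 76) / 2 = 67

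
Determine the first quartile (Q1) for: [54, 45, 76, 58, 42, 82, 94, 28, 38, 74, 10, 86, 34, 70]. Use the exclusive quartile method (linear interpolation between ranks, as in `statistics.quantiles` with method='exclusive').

37

Step 1: Sort the data: [10, 28, 34, 38, 42, 45, 54, 58, 70, 74, 76, 82, 86, 94]
Step 2: n = 14
Step 3: Using the exclusive quartile method:
  Q1 = 37
  Q2 (median) = 56
  Q3 = 77.5
  IQR = Q3 - Q1 = 77.5 - 37 = 40.5
Step 4: Q1 = 37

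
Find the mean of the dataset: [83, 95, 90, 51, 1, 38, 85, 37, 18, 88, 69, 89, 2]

57.3846

Step 1: Sum all values: 83 + 95 + 90 + 51 + 1 + 38 + 85 + 37 + 18 + 88 + 69 + 89 + 2 = 746
Step 2: Count the number of values: n = 13
Step 3: Mean = sum / n = 746 / 13 = 57.3846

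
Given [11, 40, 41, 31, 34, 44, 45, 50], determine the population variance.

128.5

Step 1: Compute the mean: (11 + 40 + 41 + 31 + 34 + 44 + 45 + 50) / 8 = 37
Step 2: Compute squared deviations from the mean:
  (11 - 37)^2 = 676
  (40 - 37)^2 = 9
  (41 - 37)^2 = 16
  (31 - 37)^2 = 36
  (34 - 37)^2 = 9
  (44 - 37)^2 = 49
  (45 - 37)^2 = 64
  (50 - 37)^2 = 169
Step 3: Sum of squared deviations = 1028
Step 4: Population variance = 1028 / 8 = 128.5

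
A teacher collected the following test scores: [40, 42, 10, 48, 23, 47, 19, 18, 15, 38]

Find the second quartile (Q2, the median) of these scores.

30.5

Step 1: Sort the data: [10, 15, 18, 19, 23, 38, 40, 42, 47, 48]
Step 2: n = 10
Step 3: Q2 is the median. Since n is even, it is the average of the values at positions 5 and 6:
  Q2 = (23 + 38) / 2 = 30.5
Step 4: Q2 = 30.5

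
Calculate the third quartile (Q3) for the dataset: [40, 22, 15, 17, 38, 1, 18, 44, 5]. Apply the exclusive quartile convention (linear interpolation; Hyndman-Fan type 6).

39

Step 1: Sort the data: [1, 5, 15, 17, 18, 22, 38, 40, 44]
Step 2: n = 9
Step 3: Using the exclusive quartile method:
  Q1 = 10
  Q2 (median) = 18
  Q3 = 39
  IQR = Q3 - Q1 = 39 - 10 = 29
Step 4: Q3 = 39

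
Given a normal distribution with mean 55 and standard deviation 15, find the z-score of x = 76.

1.4

Step 1: Recall the z-score formula: z = (x - mu) / sigma
Step 2: Substitute values: z = (76 - 55) / 15
Step 3: z = 21 / 15 = 1.4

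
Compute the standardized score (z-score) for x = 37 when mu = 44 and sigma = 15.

-0.4667

Step 1: Recall the z-score formula: z = (x - mu) / sigma
Step 2: Substitute values: z = (37 - 44) / 15
Step 3: z = -7 / 15 = -0.4667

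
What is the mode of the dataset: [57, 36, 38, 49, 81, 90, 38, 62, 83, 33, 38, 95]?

38

Step 1: Count the frequency of each value:
  33: appears 1 time(s)
  36: appears 1 time(s)
  38: appears 3 time(s)
  49: appears 1 time(s)
  57: appears 1 time(s)
  62: appears 1 time(s)
  81: appears 1 time(s)
  83: appears 1 time(s)
  90: appears 1 time(s)
  95: appears 1 time(s)
Step 2: The value 38 appears most frequently (3 times).
Step 3: Mode = 38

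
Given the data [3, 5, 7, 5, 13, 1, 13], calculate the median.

5

Step 1: Sort the data in ascending order: [1, 3, 5, 5, 7, 13, 13]
Step 2: The number of values is n = 7.
Step 3: Since n is odd, the median is the middle value at position 4: 5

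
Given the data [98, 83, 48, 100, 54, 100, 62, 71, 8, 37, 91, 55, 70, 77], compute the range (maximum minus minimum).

92

Step 1: Identify the maximum value: max = 100
Step 2: Identify the minimum value: min = 8
Step 3: Range = max - min = 100 - 8 = 92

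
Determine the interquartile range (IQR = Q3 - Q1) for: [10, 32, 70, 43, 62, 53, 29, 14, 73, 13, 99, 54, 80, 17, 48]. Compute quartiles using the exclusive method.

53

Step 1: Sort the data: [10, 13, 14, 17, 29, 32, 43, 48, 53, 54, 62, 70, 73, 80, 99]
Step 2: n = 15
Step 3: Using the exclusive quartile method:
  Q1 = 17
  Q2 (median) = 48
  Q3 = 70
  IQR = Q3 - Q1 = 70 - 17 = 53
Step 4: IQR = 53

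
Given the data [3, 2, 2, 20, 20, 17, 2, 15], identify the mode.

2

Step 1: Count the frequency of each value:
  2: appears 3 time(s)
  3: appears 1 time(s)
  15: appears 1 time(s)
  17: appears 1 time(s)
  20: appears 2 time(s)
Step 2: The value 2 appears most frequently (3 times).
Step 3: Mode = 2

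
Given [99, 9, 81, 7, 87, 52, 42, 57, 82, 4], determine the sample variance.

1275.3333

Step 1: Compute the mean: (99 + 9 + 81 + 7 + 87 + 52 + 42 + 57 + 82 + 4) / 10 = 52
Step 2: Compute squared deviations from the mean:
  (99 - 52)^2 = 2209
  (9 - 52)^2 = 1849
  (81 - 52)^2 = 841
  (7 - 52)^2 = 2025
  (87 - 52)^2 = 1225
  (52 - 52)^2 = 0
  (42 - 52)^2 = 100
  (57 - 52)^2 = 25
  (82 - 52)^2 = 900
  (4 - 52)^2 = 2304
Step 3: Sum of squared deviations = 11478
Step 4: Sample variance = 11478 / 9 = 1275.3333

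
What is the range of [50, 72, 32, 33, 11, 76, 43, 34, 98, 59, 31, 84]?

87

Step 1: Identify the maximum value: max = 98
Step 2: Identify the minimum value: min = 11
Step 3: Range = max - min = 98 - 11 = 87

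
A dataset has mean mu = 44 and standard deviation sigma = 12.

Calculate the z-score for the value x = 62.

1.5

Step 1: Recall the z-score formula: z = (x - mu) / sigma
Step 2: Substitute values: z = (62 - 44) / 12
Step 3: z = 18 / 12 = 1.5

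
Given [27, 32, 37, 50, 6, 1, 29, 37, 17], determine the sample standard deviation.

15.6906

Step 1: Compute the mean: 26.2222
Step 2: Sum of squared deviations from the mean: 1969.5556
Step 3: Sample variance = 1969.5556 / 8 = 246.1944
Step 4: Standard deviation = sqrt(246.1944) = 15.6906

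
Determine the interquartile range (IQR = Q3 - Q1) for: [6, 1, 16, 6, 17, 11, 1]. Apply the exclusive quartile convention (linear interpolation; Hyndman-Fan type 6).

15

Step 1: Sort the data: [1, 1, 6, 6, 11, 16, 17]
Step 2: n = 7
Step 3: Using the exclusive quartile method:
  Q1 = 1
  Q2 (median) = 6
  Q3 = 16
  IQR = Q3 - Q1 = 16 - 1 = 15
Step 4: IQR = 15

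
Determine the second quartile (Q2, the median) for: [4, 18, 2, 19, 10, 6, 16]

10

Step 1: Sort the data: [2, 4, 6, 10, 16, 18, 19]
Step 2: n = 7
Step 3: Q2 is the median. Since n is odd, it is the middle value at position 4: 10
Step 4: Q2 = 10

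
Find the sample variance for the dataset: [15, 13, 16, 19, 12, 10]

10.1667

Step 1: Compute the mean: (15 + 13 + 16 + 19 + 12 + 10) / 6 = 14.1667
Step 2: Compute squared deviations from the mean:
  (15 - 14.1667)^2 = 0.6944
  (13 - 14.1667)^2 = 1.3611
  (16 - 14.1667)^2 = 3.3611
  (19 - 14.1667)^2 = 23.3611
  (12 - 14.1667)^2 = 4.6944
  (10 - 14.1667)^2 = 17.3611
Step 3: Sum of squared deviations = 50.8333
Step 4: Sample variance = 50.8333 / 5 = 10.1667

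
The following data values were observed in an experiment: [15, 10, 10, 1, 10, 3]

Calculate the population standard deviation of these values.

4.7405

Step 1: Compute the mean: 8.1667
Step 2: Sum of squared deviations from the mean: 134.8333
Step 3: Population variance = 134.8333 / 6 = 22.4722
Step 4: Standard deviation = sqrt(22.4722) = 4.7405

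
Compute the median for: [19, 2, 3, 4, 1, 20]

3.5

Step 1: Sort the data in ascending order: [1, 2, 3, 4, 19, 20]
Step 2: The number of values is n = 6.
Step 3: Since n is even, the median is the average of positions 3 and 4:
  Median = (3 + 4) / 2 = 3.5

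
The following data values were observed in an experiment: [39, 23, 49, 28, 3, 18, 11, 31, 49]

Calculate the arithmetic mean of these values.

27.8889

Step 1: Sum all values: 39 + 23 + 49 + 28 + 3 + 18 + 11 + 31 + 49 = 251
Step 2: Count the number of values: n = 9
Step 3: Mean = sum / n = 251 / 9 = 27.8889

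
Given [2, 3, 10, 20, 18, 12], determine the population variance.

46.1389

Step 1: Compute the mean: (2 + 3 + 10 + 20 + 18 + 12) / 6 = 10.8333
Step 2: Compute squared deviations from the mean:
  (2 - 10.8333)^2 = 78.0278
  (3 - 10.8333)^2 = 61.3611
  (10 - 10.8333)^2 = 0.6944
  (20 - 10.8333)^2 = 84.0278
  (18 - 10.8333)^2 = 51.3611
  (12 - 10.8333)^2 = 1.3611
Step 3: Sum of squared deviations = 276.8333
Step 4: Population variance = 276.8333 / 6 = 46.1389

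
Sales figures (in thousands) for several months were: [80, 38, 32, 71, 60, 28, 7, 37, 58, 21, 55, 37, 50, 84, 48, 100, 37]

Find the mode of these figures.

37

Step 1: Count the frequency of each value:
  7: appears 1 time(s)
  21: appears 1 time(s)
  28: appears 1 time(s)
  32: appears 1 time(s)
  37: appears 3 time(s)
  38: appears 1 time(s)
  48: appears 1 time(s)
  50: appears 1 time(s)
  55: appears 1 time(s)
  58: appears 1 time(s)
  60: appears 1 time(s)
  71: appears 1 time(s)
  80: appears 1 time(s)
  84: appears 1 time(s)
  100: appears 1 time(s)
Step 2: The value 37 appears most frequently (3 times).
Step 3: Mode = 37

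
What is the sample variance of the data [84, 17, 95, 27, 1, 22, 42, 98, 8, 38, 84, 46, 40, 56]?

1034

Step 1: Compute the mean: (84 + 17 + 95 + 27 + 1 + 22 + 42 + 98 + 8 + 38 + 84 + 46 + 40 + 56) / 14 = 47
Step 2: Compute squared deviations from the mean:
  (84 - 47)^2 = 1369
  (17 - 47)^2 = 900
  (95 - 47)^2 = 2304
  (27 - 47)^2 = 400
  (1 - 47)^2 = 2116
  (22 - 47)^2 = 625
  (42 - 47)^2 = 25
  (98 - 47)^2 = 2601
  (8 - 47)^2 = 1521
  (38 - 47)^2 = 81
  (84 - 47)^2 = 1369
  (46 - 47)^2 = 1
  (40 - 47)^2 = 49
  (56 - 47)^2 = 81
Step 3: Sum of squared deviations = 13442
Step 4: Sample variance = 13442 / 13 = 1034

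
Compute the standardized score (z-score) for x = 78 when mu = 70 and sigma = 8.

1

Step 1: Recall the z-score formula: z = (x - mu) / sigma
Step 2: Substitute values: z = (78 - 70) / 8
Step 3: z = 8 / 8 = 1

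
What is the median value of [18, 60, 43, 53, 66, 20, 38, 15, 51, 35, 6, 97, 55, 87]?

47

Step 1: Sort the data in ascending order: [6, 15, 18, 20, 35, 38, 43, 51, 53, 55, 60, 66, 87, 97]
Step 2: The number of values is n = 14.
Step 3: Since n is even, the median is the average of positions 7 and 8:
  Median = (43 + 51) / 2 = 47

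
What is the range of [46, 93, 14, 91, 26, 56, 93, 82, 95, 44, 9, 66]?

86

Step 1: Identify the maximum value: max = 95
Step 2: Identify the minimum value: min = 9
Step 3: Range = max - min = 95 - 9 = 86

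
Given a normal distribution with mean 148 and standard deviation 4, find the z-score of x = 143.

-1.25

Step 1: Recall the z-score formula: z = (x - mu) / sigma
Step 2: Substitute values: z = (143 - 148) / 4
Step 3: z = -5 / 4 = -1.25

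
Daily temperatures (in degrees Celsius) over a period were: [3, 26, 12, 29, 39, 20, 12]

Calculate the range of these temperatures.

36

Step 1: Identify the maximum value: max = 39
Step 2: Identify the minimum value: min = 3
Step 3: Range = max - min = 39 - 3 = 36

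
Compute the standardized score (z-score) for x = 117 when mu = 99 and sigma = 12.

1.5

Step 1: Recall the z-score formula: z = (x - mu) / sigma
Step 2: Substitute values: z = (117 - 99) / 12
Step 3: z = 18 / 12 = 1.5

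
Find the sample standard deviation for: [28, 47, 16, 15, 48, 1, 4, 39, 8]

18.2513

Step 1: Compute the mean: 22.8889
Step 2: Sum of squared deviations from the mean: 2664.8889
Step 3: Sample variance = 2664.8889 / 8 = 333.1111
Step 4: Standard deviation = sqrt(333.1111) = 18.2513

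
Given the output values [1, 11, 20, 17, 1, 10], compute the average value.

10

Step 1: Sum all values: 1 + 11 + 20 + 17 + 1 + 10 = 60
Step 2: Count the number of values: n = 6
Step 3: Mean = sum / n = 60 / 6 = 10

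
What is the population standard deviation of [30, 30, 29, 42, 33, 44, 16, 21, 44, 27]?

8.98

Step 1: Compute the mean: 31.6
Step 2: Sum of squared deviations from the mean: 806.4
Step 3: Population variance = 806.4 / 10 = 80.64
Step 4: Standard deviation = sqrt(80.64) = 8.98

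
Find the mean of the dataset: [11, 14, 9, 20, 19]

14.6

Step 1: Sum all values: 11 + 14 + 9 + 20 + 19 = 73
Step 2: Count the number of values: n = 5
Step 3: Mean = sum / n = 73 / 5 = 14.6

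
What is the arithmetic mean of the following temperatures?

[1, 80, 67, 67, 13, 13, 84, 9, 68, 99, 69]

51.8182

Step 1: Sum all values: 1 + 80 + 67 + 67 + 13 + 13 + 84 + 9 + 68 + 99 + 69 = 570
Step 2: Count the number of values: n = 11
Step 3: Mean = sum / n = 570 / 11 = 51.8182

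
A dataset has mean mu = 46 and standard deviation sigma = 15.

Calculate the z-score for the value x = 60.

0.9333

Step 1: Recall the z-score formula: z = (x - mu) / sigma
Step 2: Substitute values: z = (60 - 46) / 15
Step 3: z = 14 / 15 = 0.9333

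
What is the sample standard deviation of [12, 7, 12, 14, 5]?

3.8079

Step 1: Compute the mean: 10
Step 2: Sum of squared deviations from the mean: 58
Step 3: Sample variance = 58 / 4 = 14.5
Step 4: Standard deviation = sqrt(14.5) = 3.8079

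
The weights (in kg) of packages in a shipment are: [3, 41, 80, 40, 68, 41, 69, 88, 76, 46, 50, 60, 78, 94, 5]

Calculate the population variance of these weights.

700.5956

Step 1: Compute the mean: (3 + 41 + 80 + 40 + 68 + 41 + 69 + 88 + 76 + 46 + 50 + 60 + 78 + 94 + 5) / 15 = 55.9333
Step 2: Compute squared deviations from the mean:
  (3 - 55.9333)^2 = 2801.9378
  (41 - 55.9333)^2 = 223.0044
  (80 - 55.9333)^2 = 579.2044
  (40 - 55.9333)^2 = 253.8711
  (68 - 55.9333)^2 = 145.6044
  (41 - 55.9333)^2 = 223.0044
  (69 - 55.9333)^2 = 170.7378
  (88 - 55.9333)^2 = 1028.2711
  (76 - 55.9333)^2 = 402.6711
  (46 - 55.9333)^2 = 98.6711
  (50 - 55.9333)^2 = 35.2044
  (60 - 55.9333)^2 = 16.5378
  (78 - 55.9333)^2 = 486.9378
  (94 - 55.9333)^2 = 1449.0711
  (5 - 55.9333)^2 = 2594.2044
Step 3: Sum of squared deviations = 10508.9333
Step 4: Population variance = 10508.9333 / 15 = 700.5956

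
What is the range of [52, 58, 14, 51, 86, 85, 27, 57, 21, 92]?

78

Step 1: Identify the maximum value: max = 92
Step 2: Identify the minimum value: min = 14
Step 3: Range = max - min = 92 - 14 = 78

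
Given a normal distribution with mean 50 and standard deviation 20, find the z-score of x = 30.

-1

Step 1: Recall the z-score formula: z = (x - mu) / sigma
Step 2: Substitute values: z = (30 - 50) / 20
Step 3: z = -20 / 20 = -1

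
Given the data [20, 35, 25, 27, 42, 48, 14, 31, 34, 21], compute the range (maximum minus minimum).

34

Step 1: Identify the maximum value: max = 48
Step 2: Identify the minimum value: min = 14
Step 3: Range = max - min = 48 - 14 = 34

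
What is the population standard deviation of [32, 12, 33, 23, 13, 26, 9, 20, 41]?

10.2174

Step 1: Compute the mean: 23.2222
Step 2: Sum of squared deviations from the mean: 939.5556
Step 3: Population variance = 939.5556 / 9 = 104.3951
Step 4: Standard deviation = sqrt(104.3951) = 10.2174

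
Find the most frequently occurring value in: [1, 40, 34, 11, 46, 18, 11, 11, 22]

11

Step 1: Count the frequency of each value:
  1: appears 1 time(s)
  11: appears 3 time(s)
  18: appears 1 time(s)
  22: appears 1 time(s)
  34: appears 1 time(s)
  40: appears 1 time(s)
  46: appears 1 time(s)
Step 2: The value 11 appears most frequently (3 times).
Step 3: Mode = 11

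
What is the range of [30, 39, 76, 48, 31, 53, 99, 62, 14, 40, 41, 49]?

85

Step 1: Identify the maximum value: max = 99
Step 2: Identify the minimum value: min = 14
Step 3: Range = max - min = 99 - 14 = 85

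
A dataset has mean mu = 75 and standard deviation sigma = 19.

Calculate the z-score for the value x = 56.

-1

Step 1: Recall the z-score formula: z = (x - mu) / sigma
Step 2: Substitute values: z = (56 - 75) / 19
Step 3: z = -19 / 19 = -1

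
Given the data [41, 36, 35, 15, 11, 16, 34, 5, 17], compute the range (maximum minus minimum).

36

Step 1: Identify the maximum value: max = 41
Step 2: Identify the minimum value: min = 5
Step 3: Range = max - min = 41 - 5 = 36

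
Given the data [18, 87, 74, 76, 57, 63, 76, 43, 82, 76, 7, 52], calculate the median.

68.5

Step 1: Sort the data in ascending order: [7, 18, 43, 52, 57, 63, 74, 76, 76, 76, 82, 87]
Step 2: The number of values is n = 12.
Step 3: Since n is even, the median is the average of positions 6 and 7:
  Median = (63 + 74) / 2 = 68.5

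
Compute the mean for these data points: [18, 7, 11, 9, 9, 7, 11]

10.2857

Step 1: Sum all values: 18 + 7 + 11 + 9 + 9 + 7 + 11 = 72
Step 2: Count the number of values: n = 7
Step 3: Mean = sum / n = 72 / 7 = 10.2857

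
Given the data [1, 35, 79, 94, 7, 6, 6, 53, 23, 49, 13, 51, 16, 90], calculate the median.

29

Step 1: Sort the data in ascending order: [1, 6, 6, 7, 13, 16, 23, 35, 49, 51, 53, 79, 90, 94]
Step 2: The number of values is n = 14.
Step 3: Since n is even, the median is the average of positions 7 and 8:
  Median = (23 + 35) / 2 = 29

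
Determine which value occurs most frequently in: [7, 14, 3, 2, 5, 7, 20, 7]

7

Step 1: Count the frequency of each value:
  2: appears 1 time(s)
  3: appears 1 time(s)
  5: appears 1 time(s)
  7: appears 3 time(s)
  14: appears 1 time(s)
  20: appears 1 time(s)
Step 2: The value 7 appears most frequently (3 times).
Step 3: Mode = 7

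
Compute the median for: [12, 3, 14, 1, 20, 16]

13

Step 1: Sort the data in ascending order: [1, 3, 12, 14, 16, 20]
Step 2: The number of values is n = 6.
Step 3: Since n is even, the median is the average of positions 3 and 4:
  Median = (12 + 14) / 2 = 13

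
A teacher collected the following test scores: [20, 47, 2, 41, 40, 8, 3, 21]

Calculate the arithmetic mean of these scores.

22.75

Step 1: Sum all values: 20 + 47 + 2 + 41 + 40 + 8 + 3 + 21 = 182
Step 2: Count the number of values: n = 8
Step 3: Mean = sum / n = 182 / 8 = 22.75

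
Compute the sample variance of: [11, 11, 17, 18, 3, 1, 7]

42.2381

Step 1: Compute the mean: (11 + 11 + 17 + 18 + 3 + 1 + 7) / 7 = 9.7143
Step 2: Compute squared deviations from the mean:
  (11 - 9.7143)^2 = 1.6531
  (11 - 9.7143)^2 = 1.6531
  (17 - 9.7143)^2 = 53.0816
  (18 - 9.7143)^2 = 68.6531
  (3 - 9.7143)^2 = 45.0816
  (1 - 9.7143)^2 = 75.9388
  (7 - 9.7143)^2 = 7.3673
Step 3: Sum of squared deviations = 253.4286
Step 4: Sample variance = 253.4286 / 6 = 42.2381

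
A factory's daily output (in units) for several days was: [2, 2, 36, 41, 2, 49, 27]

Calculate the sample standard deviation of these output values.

20.4427

Step 1: Compute the mean: 22.7143
Step 2: Sum of squared deviations from the mean: 2507.4286
Step 3: Sample variance = 2507.4286 / 6 = 417.9048
Step 4: Standard deviation = sqrt(417.9048) = 20.4427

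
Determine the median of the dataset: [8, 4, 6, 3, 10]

6

Step 1: Sort the data in ascending order: [3, 4, 6, 8, 10]
Step 2: The number of values is n = 5.
Step 3: Since n is odd, the median is the middle value at position 3: 6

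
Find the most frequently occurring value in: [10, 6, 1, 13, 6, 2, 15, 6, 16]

6

Step 1: Count the frequency of each value:
  1: appears 1 time(s)
  2: appears 1 time(s)
  6: appears 3 time(s)
  10: appears 1 time(s)
  13: appears 1 time(s)
  15: appears 1 time(s)
  16: appears 1 time(s)
Step 2: The value 6 appears most frequently (3 times).
Step 3: Mode = 6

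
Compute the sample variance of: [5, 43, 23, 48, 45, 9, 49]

362.2381

Step 1: Compute the mean: (5 + 43 + 23 + 48 + 45 + 9 + 49) / 7 = 31.7143
Step 2: Compute squared deviations from the mean:
  (5 - 31.7143)^2 = 713.6531
  (43 - 31.7143)^2 = 127.3673
  (23 - 31.7143)^2 = 75.9388
  (48 - 31.7143)^2 = 265.2245
  (45 - 31.7143)^2 = 176.5102
  (9 - 31.7143)^2 = 515.9388
  (49 - 31.7143)^2 = 298.7959
Step 3: Sum of squared deviations = 2173.4286
Step 4: Sample variance = 2173.4286 / 6 = 362.2381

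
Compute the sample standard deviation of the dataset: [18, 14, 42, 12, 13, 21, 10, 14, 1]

11.1741

Step 1: Compute the mean: 16.1111
Step 2: Sum of squared deviations from the mean: 998.8889
Step 3: Sample variance = 998.8889 / 8 = 124.8611
Step 4: Standard deviation = sqrt(124.8611) = 11.1741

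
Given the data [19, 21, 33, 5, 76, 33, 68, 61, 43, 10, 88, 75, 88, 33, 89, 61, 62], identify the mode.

33

Step 1: Count the frequency of each value:
  5: appears 1 time(s)
  10: appears 1 time(s)
  19: appears 1 time(s)
  21: appears 1 time(s)
  33: appears 3 time(s)
  43: appears 1 time(s)
  61: appears 2 time(s)
  62: appears 1 time(s)
  68: appears 1 time(s)
  75: appears 1 time(s)
  76: appears 1 time(s)
  88: appears 2 time(s)
  89: appears 1 time(s)
Step 2: The value 33 appears most frequently (3 times).
Step 3: Mode = 33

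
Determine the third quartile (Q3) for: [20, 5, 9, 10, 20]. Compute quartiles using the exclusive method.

20

Step 1: Sort the data: [5, 9, 10, 20, 20]
Step 2: n = 5
Step 3: Using the exclusive quartile method:
  Q1 = 7
  Q2 (median) = 10
  Q3 = 20
  IQR = Q3 - Q1 = 20 - 7 = 13
Step 4: Q3 = 20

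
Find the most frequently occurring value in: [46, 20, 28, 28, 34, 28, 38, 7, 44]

28

Step 1: Count the frequency of each value:
  7: appears 1 time(s)
  20: appears 1 time(s)
  28: appears 3 time(s)
  34: appears 1 time(s)
  38: appears 1 time(s)
  44: appears 1 time(s)
  46: appears 1 time(s)
Step 2: The value 28 appears most frequently (3 times).
Step 3: Mode = 28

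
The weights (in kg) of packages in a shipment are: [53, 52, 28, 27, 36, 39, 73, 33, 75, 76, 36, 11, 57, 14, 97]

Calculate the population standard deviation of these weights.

23.9579

Step 1: Compute the mean: 47.1333
Step 2: Sum of squared deviations from the mean: 8609.7333
Step 3: Population variance = 8609.7333 / 15 = 573.9822
Step 4: Standard deviation = sqrt(573.9822) = 23.9579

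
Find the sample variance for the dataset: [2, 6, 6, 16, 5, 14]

30.5667

Step 1: Compute the mean: (2 + 6 + 6 + 16 + 5 + 14) / 6 = 8.1667
Step 2: Compute squared deviations from the mean:
  (2 - 8.1667)^2 = 38.0278
  (6 - 8.1667)^2 = 4.6944
  (6 - 8.1667)^2 = 4.6944
  (16 - 8.1667)^2 = 61.3611
  (5 - 8.1667)^2 = 10.0278
  (14 - 8.1667)^2 = 34.0278
Step 3: Sum of squared deviations = 152.8333
Step 4: Sample variance = 152.8333 / 5 = 30.5667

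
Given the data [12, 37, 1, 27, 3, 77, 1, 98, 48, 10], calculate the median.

19.5

Step 1: Sort the data in ascending order: [1, 1, 3, 10, 12, 27, 37, 48, 77, 98]
Step 2: The number of values is n = 10.
Step 3: Since n is even, the median is the average of positions 5 and 6:
  Median = (12 + 27) / 2 = 19.5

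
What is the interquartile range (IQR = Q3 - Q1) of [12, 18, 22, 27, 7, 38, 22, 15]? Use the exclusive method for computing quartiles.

13

Step 1: Sort the data: [7, 12, 15, 18, 22, 22, 27, 38]
Step 2: n = 8
Step 3: Using the exclusive quartile method:
  Q1 = 12.75
  Q2 (median) = 20
  Q3 = 25.75
  IQR = Q3 - Q1 = 25.75 - 12.75 = 13
Step 4: IQR = 13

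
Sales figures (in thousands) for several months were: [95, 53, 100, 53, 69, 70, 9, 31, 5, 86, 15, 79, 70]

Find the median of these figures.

69

Step 1: Sort the data in ascending order: [5, 9, 15, 31, 53, 53, 69, 70, 70, 79, 86, 95, 100]
Step 2: The number of values is n = 13.
Step 3: Since n is odd, the median is the middle value at position 7: 69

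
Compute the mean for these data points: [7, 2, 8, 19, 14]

10

Step 1: Sum all values: 7 + 2 + 8 + 19 + 14 = 50
Step 2: Count the number of values: n = 5
Step 3: Mean = sum / n = 50 / 5 = 10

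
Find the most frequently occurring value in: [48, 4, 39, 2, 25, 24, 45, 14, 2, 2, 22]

2

Step 1: Count the frequency of each value:
  2: appears 3 time(s)
  4: appears 1 time(s)
  14: appears 1 time(s)
  22: appears 1 time(s)
  24: appears 1 time(s)
  25: appears 1 time(s)
  39: appears 1 time(s)
  45: appears 1 time(s)
  48: appears 1 time(s)
Step 2: The value 2 appears most frequently (3 times).
Step 3: Mode = 2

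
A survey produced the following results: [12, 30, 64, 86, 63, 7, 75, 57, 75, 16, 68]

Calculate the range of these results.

79

Step 1: Identify the maximum value: max = 86
Step 2: Identify the minimum value: min = 7
Step 3: Range = max - min = 86 - 7 = 79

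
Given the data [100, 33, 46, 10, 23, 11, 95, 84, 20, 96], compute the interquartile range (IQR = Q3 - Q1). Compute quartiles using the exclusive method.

77.5

Step 1: Sort the data: [10, 11, 20, 23, 33, 46, 84, 95, 96, 100]
Step 2: n = 10
Step 3: Using the exclusive quartile method:
  Q1 = 17.75
  Q2 (median) = 39.5
  Q3 = 95.25
  IQR = Q3 - Q1 = 95.25 - 17.75 = 77.5
Step 4: IQR = 77.5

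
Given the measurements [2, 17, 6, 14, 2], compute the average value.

8.2

Step 1: Sum all values: 2 + 17 + 6 + 14 + 2 = 41
Step 2: Count the number of values: n = 5
Step 3: Mean = sum / n = 41 / 5 = 8.2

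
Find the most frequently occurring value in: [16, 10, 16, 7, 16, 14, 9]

16

Step 1: Count the frequency of each value:
  7: appears 1 time(s)
  9: appears 1 time(s)
  10: appears 1 time(s)
  14: appears 1 time(s)
  16: appears 3 time(s)
Step 2: The value 16 appears most frequently (3 times).
Step 3: Mode = 16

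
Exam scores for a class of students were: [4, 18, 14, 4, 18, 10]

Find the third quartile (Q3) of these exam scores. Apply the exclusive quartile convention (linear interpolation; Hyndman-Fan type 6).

18

Step 1: Sort the data: [4, 4, 10, 14, 18, 18]
Step 2: n = 6
Step 3: Using the exclusive quartile method:
  Q1 = 4
  Q2 (median) = 12
  Q3 = 18
  IQR = Q3 - Q1 = 18 - 4 = 14
Step 4: Q3 = 18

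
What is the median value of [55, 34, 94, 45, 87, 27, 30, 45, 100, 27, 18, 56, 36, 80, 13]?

45

Step 1: Sort the data in ascending order: [13, 18, 27, 27, 30, 34, 36, 45, 45, 55, 56, 80, 87, 94, 100]
Step 2: The number of values is n = 15.
Step 3: Since n is odd, the median is the middle value at position 8: 45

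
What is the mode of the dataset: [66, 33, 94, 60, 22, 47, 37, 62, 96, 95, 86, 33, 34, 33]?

33

Step 1: Count the frequency of each value:
  22: appears 1 time(s)
  33: appears 3 time(s)
  34: appears 1 time(s)
  37: appears 1 time(s)
  47: appears 1 time(s)
  60: appears 1 time(s)
  62: appears 1 time(s)
  66: appears 1 time(s)
  86: appears 1 time(s)
  94: appears 1 time(s)
  95: appears 1 time(s)
  96: appears 1 time(s)
Step 2: The value 33 appears most frequently (3 times).
Step 3: Mode = 33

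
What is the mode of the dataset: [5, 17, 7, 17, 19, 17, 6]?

17

Step 1: Count the frequency of each value:
  5: appears 1 time(s)
  6: appears 1 time(s)
  7: appears 1 time(s)
  17: appears 3 time(s)
  19: appears 1 time(s)
Step 2: The value 17 appears most frequently (3 times).
Step 3: Mode = 17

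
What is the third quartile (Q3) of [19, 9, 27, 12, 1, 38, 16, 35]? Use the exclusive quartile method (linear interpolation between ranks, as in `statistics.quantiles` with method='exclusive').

33

Step 1: Sort the data: [1, 9, 12, 16, 19, 27, 35, 38]
Step 2: n = 8
Step 3: Using the exclusive quartile method:
  Q1 = 9.75
  Q2 (median) = 17.5
  Q3 = 33
  IQR = Q3 - Q1 = 33 - 9.75 = 23.25
Step 4: Q3 = 33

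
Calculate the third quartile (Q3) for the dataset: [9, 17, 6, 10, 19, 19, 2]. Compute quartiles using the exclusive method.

19

Step 1: Sort the data: [2, 6, 9, 10, 17, 19, 19]
Step 2: n = 7
Step 3: Using the exclusive quartile method:
  Q1 = 6
  Q2 (median) = 10
  Q3 = 19
  IQR = Q3 - Q1 = 19 - 6 = 13
Step 4: Q3 = 19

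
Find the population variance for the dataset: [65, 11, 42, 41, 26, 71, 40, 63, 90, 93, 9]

755.1736

Step 1: Compute the mean: (65 + 11 + 42 + 41 + 26 + 71 + 40 + 63 + 90 + 93 + 9) / 11 = 50.0909
Step 2: Compute squared deviations from the mean:
  (65 - 50.0909)^2 = 222.281
  (11 - 50.0909)^2 = 1528.0992
  (42 - 50.0909)^2 = 65.4628
  (41 - 50.0909)^2 = 82.6446
  (26 - 50.0909)^2 = 580.3719
  (71 - 50.0909)^2 = 437.1901
  (40 - 50.0909)^2 = 101.8264
  (63 - 50.0909)^2 = 166.6446
  (90 - 50.0909)^2 = 1592.7355
  (93 - 50.0909)^2 = 1841.1901
  (9 - 50.0909)^2 = 1688.4628
Step 3: Sum of squared deviations = 8306.9091
Step 4: Population variance = 8306.9091 / 11 = 755.1736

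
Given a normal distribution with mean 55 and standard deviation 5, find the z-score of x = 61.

1.2

Step 1: Recall the z-score formula: z = (x - mu) / sigma
Step 2: Substitute values: z = (61 - 55) / 5
Step 3: z = 6 / 5 = 1.2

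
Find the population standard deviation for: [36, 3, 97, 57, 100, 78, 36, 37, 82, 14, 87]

32.28

Step 1: Compute the mean: 57
Step 2: Sum of squared deviations from the mean: 11462
Step 3: Population variance = 11462 / 11 = 1042
Step 4: Standard deviation = sqrt(1042) = 32.28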